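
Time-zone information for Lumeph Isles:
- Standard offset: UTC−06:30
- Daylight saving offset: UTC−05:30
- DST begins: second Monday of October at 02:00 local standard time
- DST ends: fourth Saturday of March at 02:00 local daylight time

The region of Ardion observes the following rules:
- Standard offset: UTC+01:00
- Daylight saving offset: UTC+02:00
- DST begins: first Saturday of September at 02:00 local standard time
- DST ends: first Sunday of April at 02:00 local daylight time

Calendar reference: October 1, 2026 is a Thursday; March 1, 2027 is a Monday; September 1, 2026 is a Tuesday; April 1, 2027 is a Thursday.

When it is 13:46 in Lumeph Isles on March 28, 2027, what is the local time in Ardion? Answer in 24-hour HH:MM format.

1 October 2026 is a Thursday, so the first Monday is October 5 and the second is October 12.
1 March 2027 is a Monday, so the first Saturday is March 6 and the fourth is March 27.
March 28, 2027 is outside the daylight-saving period (12 October 2026 – 27 March 2027), so Lumeph Isles is on standard time, UTC−06:30.
13:46 Lumeph Isles + 6h30m = 20:16 UTC.
1 September 2026 is a Tuesday, so the first Saturday is September 5.
1 April 2027 is a Thursday, so the first Sunday is April 4.
At the standard offset (UTC+01:00), 20:16 UTC + 1h = 21:16 Ardion standard time.
The standard-time date in Ardion, March 28, 2027, lies within the daylight-saving period (5 September 2026 – 4 April 2027), so Ardion is on daylight time, UTC+02:00.
20:16 UTC + 2h = 22:16 Ardion.

22:16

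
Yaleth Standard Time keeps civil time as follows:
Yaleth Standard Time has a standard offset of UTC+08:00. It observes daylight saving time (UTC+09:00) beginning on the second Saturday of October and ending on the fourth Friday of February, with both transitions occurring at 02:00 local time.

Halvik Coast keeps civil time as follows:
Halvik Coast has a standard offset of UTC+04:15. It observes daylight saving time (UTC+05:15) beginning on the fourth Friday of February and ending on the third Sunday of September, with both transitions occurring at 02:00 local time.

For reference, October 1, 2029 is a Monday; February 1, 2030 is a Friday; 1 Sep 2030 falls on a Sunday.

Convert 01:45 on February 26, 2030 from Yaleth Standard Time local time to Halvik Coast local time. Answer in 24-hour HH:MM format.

1 October 2029 is a Monday, so the first Saturday is October 6 and the second is October 13.
1 February 2030 is a Friday, so the first Friday is February 1 and the fourth is February 22.
Daylight saving runs 13 October 2029 – 22 February 2030; February 26, 2030 is outside that window, so Yaleth Standard Time is on standard time at UTC+08:00.
01:45 Yaleth Standard Time − 8h = 17:45 UTC (rolling into the previous day, 25 February 2030).
1 February 2030 is a Friday, so the first Friday is February 1 and the fourth is February 22.
1 September 2030 is a Sunday, so the first Sunday is September 1 and the third is September 15.
At the standard offset (UTC+04:15), 17:45 UTC + 4h15m = 22:00 Halvik Coast standard time.
The standard-time date in Halvik Coast, February 25, 2030, lies within the daylight-saving period (22 February – 15 September), so Halvik Coast is on daylight time, UTC+05:15.
17:45 UTC + 5h15m = 23:00 Halvik Coast.

23:00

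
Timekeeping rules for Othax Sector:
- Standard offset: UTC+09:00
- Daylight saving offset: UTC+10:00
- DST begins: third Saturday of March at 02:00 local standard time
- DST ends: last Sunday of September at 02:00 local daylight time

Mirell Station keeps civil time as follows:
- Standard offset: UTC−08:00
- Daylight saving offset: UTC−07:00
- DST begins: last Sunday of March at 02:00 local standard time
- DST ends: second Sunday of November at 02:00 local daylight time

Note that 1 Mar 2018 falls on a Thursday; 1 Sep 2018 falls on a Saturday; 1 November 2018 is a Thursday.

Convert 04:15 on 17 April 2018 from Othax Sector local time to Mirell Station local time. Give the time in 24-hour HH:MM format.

11:15

1 March 2018 is a Thursday, so the first Saturday is March 3 and the third is March 17.
1 September 2018 is a Saturday, so Sundays fall on 2, 9, 16, 23, 30; the last is September 30.
17 April 2018 lies within the daylight-saving period (17 March – 30 September), so Othax Sector is on daylight time, UTC+10:00.
04:15 Othax Sector − 10h = 18:15 UTC (rolling into the previous day, 16 April 2018).
1 March 2018 is a Thursday, so Sundays fall on 4, 11, 18, 25; the last is March 25.
1 November 2018 is a Thursday, so the first Sunday is November 4 and the second is November 11.
At the standard offset (UTC−08:00), 18:15 UTC − 8h = 10:15 Mirell Station standard time.
The standard-time date in Mirell Station, 16 April 2018, lies within the daylight-saving period (25 March – 11 November), so Mirell Station is on daylight time, UTC−07:00.
18:15 UTC − 7h = 11:15 Mirell Station.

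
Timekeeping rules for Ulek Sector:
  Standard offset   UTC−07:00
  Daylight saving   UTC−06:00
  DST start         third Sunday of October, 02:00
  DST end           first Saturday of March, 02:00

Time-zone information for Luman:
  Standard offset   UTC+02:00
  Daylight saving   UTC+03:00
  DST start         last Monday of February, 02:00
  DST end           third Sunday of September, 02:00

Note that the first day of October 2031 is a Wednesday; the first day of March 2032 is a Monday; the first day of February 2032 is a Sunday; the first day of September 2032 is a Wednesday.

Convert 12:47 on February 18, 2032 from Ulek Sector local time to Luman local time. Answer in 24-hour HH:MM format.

20:47

1 October 2031 is a Wednesday, so the first Sunday is October 5 and the third is October 19.
1 March 2032 is a Monday, so the first Saturday is March 6.
February 18, 2032 lies within the daylight-saving period (19 October 2031 – 6 March 2032), so Ulek Sector is on daylight time, UTC−06:00.
12:47 Ulek Sector + 6h = 18:47 UTC.
1 February 2032 is a Sunday, so Mondays fall on 2, 9, 16, 23; the last is February 23.
1 September 2032 is a Wednesday, so the first Sunday is September 5 and the third is September 19.
At the standard offset (UTC+02:00), 18:47 UTC + 2h = 20:47 Luman standard time.
The standard-time date in Luman, February 18, 2032, does not fall between 23 February and 19 September, so daylight saving is not in effect and Luman is at UTC+02:00.
18:47 UTC + 2h = 20:47 Luman.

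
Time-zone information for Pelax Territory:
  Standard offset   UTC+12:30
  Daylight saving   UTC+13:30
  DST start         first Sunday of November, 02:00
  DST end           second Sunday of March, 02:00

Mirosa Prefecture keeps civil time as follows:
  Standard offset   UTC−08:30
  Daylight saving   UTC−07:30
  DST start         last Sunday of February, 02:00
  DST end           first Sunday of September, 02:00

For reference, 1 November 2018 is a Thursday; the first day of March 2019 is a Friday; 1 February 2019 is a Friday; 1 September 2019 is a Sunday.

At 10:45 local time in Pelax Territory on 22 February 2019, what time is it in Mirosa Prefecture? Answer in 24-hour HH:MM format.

1 November 2018 is a Thursday, so the first Sunday is November 4.
1 March 2019 is a Friday, so the first Sunday is March 3 and the second is March 10.
22 February 2019 falls between 4 November 2018 and 10 March 2019, so daylight saving is in effect and Pelax Territory is at UTC+13:30.
10:45 Pelax Territory − 13h30m = 21:15 UTC (rolling into the previous day, 21 February 2019).
1 February 2019 is a Friday, so Sundays fall on 3, 10, 17, 24; the last is February 24.
1 September 2019 is a Sunday, so the first Sunday is September 1.
At the standard offset (UTC−08:30), 21:15 UTC − 8h30m = 12:45 Mirosa Prefecture standard time.
The standard-time date in Mirosa Prefecture, 21 February 2019, does not fall between 24 February and 1 September, so daylight saving is not in effect and Mirosa Prefecture is at UTC−08:30.
21:15 UTC − 8h30m = 12:45 Mirosa Prefecture.

12:45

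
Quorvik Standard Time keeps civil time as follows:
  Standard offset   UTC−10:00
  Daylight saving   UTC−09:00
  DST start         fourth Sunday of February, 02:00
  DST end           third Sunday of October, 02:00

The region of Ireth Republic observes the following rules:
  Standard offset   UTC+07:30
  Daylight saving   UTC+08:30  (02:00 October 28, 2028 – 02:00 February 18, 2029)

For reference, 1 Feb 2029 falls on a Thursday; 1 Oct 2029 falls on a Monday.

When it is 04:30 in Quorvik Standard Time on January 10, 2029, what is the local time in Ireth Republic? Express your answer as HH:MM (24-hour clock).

1 February 2029 is a Thursday, so the first Sunday is February 4 and the fourth is February 25.
1 October 2029 is a Monday, so the first Sunday is October 7 and the third is October 21.
January 10, 2029 is outside the daylight-saving period (25 February – 21 October), so Quorvik Standard Time is on standard time, UTC−10:00.
04:30 Quorvik Standard Time + 10h = 14:30 UTC.
At the standard offset (UTC+07:30), 14:30 UTC + 7h30m = 22:00 Ireth Republic standard time.
Daylight saving runs 28 October 2028 – 18 February 2029; the standard-time date in Ireth Republic, January 10, 2029, is inside that window, so Ireth Republic is at UTC+08:30.
14:30 UTC + 8h30m = 23:00 Ireth Republic.

23:00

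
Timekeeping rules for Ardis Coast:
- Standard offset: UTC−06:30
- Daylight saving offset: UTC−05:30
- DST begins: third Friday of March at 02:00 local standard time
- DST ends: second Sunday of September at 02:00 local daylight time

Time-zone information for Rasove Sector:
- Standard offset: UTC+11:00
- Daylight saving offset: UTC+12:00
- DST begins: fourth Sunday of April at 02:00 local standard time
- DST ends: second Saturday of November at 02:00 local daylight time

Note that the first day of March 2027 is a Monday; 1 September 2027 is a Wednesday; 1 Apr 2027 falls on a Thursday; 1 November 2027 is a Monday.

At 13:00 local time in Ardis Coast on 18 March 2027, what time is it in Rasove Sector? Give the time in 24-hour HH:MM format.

1 March 2027 is a Monday, so the first Friday is March 5 and the third is March 19.
1 September 2027 is a Wednesday, so the first Sunday is September 5 and the second is September 12.
18 March 2027 is outside the daylight-saving period (19 March – 12 September), so Ardis Coast is on standard time, UTC−06:30.
13:00 Ardis Coast + 6h30m = 19:30 UTC.
1 April 2027 is a Thursday, so the first Sunday is April 4 and the fourth is April 25.
1 November 2027 is a Monday, so the first Saturday is November 6 and the second is November 13.
At the standard offset (UTC+11:00), 19:30 UTC + 11h = 06:30 Rasove Sector standard time (rolling into the next day, 19 March 2027).
Daylight saving runs 25 April – 13 November; the standard-time date in Rasove Sector, 19 March 2027, is outside that window, so Rasove Sector is on standard time at UTC+11:00.
19:30 UTC + 11h = 06:30 Rasove Sector (rolling into the next day, 19 March 2027).

06:30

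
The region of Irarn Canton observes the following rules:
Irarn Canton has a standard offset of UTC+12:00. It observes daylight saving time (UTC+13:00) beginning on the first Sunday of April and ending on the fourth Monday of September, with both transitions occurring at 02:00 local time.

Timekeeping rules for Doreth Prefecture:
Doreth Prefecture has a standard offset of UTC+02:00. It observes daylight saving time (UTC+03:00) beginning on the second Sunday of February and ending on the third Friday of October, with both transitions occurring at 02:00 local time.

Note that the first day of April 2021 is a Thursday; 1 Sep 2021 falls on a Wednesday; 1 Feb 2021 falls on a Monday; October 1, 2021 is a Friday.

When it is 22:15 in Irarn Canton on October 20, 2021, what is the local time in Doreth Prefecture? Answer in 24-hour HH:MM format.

12:15

1 April 2021 is a Thursday, so the first Sunday is April 4.
1 September 2021 is a Wednesday, so the first Monday is September 6 and the fourth is September 27.
Daylight saving runs 4 April – 27 September; October 20, 2021 is outside that window, so Irarn Canton is on standard time at UTC+12:00.
22:15 Irarn Canton − 12h = 10:15 UTC.
1 February 2021 is a Monday, so the first Sunday is February 7 and the second is February 14.
1 October 2021 is a Friday, so the first Friday is October 1 and the third is October 15.
At the standard offset (UTC+02:00), 10:15 UTC + 2h = 12:15 Doreth Prefecture standard time.
The standard-time date in Doreth Prefecture, October 20, 2021, does not fall between 14 February and 15 October, so daylight saving is not in effect and Doreth Prefecture is at UTC+02:00.
10:15 UTC + 2h = 12:15 Doreth Prefecture.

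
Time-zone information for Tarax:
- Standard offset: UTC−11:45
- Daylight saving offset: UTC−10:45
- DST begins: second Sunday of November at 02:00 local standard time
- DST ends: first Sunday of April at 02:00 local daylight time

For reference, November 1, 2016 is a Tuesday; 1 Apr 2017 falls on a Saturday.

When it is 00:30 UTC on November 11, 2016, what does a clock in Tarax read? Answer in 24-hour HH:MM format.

1 November 2016 is a Tuesday, so the first Sunday is November 6 and the second is November 13.
1 April 2017 is a Saturday, so the first Sunday is April 2.
At the standard offset (UTC−11:45), 00:30 UTC − 11h45m = 12:45 Tarax standard time (rolling into the previous day, 10 November 2016).
The standard-time date in Tarax, November 10, 2016, does not fall between 13 November 2016 and 2 April 2017, so daylight saving is not in effect and Tarax is at UTC−11:45.
00:30 UTC − 11h45m = 12:45 local (rolling into the previous day, 10 November 2016).

12:45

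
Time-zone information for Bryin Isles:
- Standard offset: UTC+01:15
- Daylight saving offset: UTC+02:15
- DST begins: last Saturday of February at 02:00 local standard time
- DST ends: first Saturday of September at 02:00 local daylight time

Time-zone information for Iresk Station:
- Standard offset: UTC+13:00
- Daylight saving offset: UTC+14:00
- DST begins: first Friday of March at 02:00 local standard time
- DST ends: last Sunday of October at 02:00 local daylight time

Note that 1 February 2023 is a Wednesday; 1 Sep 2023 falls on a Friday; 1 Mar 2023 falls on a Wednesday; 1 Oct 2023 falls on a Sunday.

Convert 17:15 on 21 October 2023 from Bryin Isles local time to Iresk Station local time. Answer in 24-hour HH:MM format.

06:00

1 February 2023 is a Wednesday, so Saturdays fall on 4, 11, 18, 25; the last is February 25.
1 September 2023 is a Friday, so the first Saturday is September 2.
Daylight saving runs 25 February – 2 September; 21 October 2023 is outside that window, so Bryin Isles is on standard time at UTC+01:15.
17:15 Bryin Isles − 1h15m = 16:00 UTC.
1 March 2023 is a Wednesday, so the first Friday is March 3.
1 October 2023 is a Sunday, so Sundays fall on 1, 8, 15, 22, 29; the last is October 29.
At the standard offset (UTC+13:00), 16:00 UTC + 13h = 05:00 Iresk Station standard time (rolling into the next day, 22 October 2023).
The standard-time date in Iresk Station, 22 October 2023, lies within the daylight-saving period (3 March – 29 October), so Iresk Station is on daylight time, UTC+14:00.
16:00 UTC + 14h = 06:00 Iresk Station (rolling into the next day, 22 October 2023).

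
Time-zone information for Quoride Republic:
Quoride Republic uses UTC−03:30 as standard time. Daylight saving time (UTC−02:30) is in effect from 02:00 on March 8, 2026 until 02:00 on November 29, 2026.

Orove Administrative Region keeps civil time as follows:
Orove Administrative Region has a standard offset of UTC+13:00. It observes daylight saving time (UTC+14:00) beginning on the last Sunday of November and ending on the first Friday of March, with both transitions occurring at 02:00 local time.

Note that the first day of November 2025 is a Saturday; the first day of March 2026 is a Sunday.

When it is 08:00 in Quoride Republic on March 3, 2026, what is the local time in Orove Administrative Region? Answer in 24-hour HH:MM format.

March 3, 2026 is outside the daylight-saving period (8 March – 29 November), so Quoride Republic is on standard time, UTC−03:30.
08:00 Quoride Republic + 3h30m = 11:30 UTC.
1 November 2025 is a Saturday, so Sundays fall on 2, 9, 16, 23, 30; the last is November 30.
1 March 2026 is a Sunday, so the first Friday is March 6.
At the standard offset (UTC+13:00), 11:30 UTC + 13h = 00:30 Orove Administrative Region standard time (rolling into the next day, 4 March 2026).
Daylight saving runs 30 November 2025 – 6 March 2026; the standard-time date in Orove Administrative Region, March 4, 2026, is inside that window, so Orove Administrative Region is at UTC+14:00.
11:30 UTC + 14h = 01:30 Orove Administrative Region (rolling into the next day, 4 March 2026).

01:30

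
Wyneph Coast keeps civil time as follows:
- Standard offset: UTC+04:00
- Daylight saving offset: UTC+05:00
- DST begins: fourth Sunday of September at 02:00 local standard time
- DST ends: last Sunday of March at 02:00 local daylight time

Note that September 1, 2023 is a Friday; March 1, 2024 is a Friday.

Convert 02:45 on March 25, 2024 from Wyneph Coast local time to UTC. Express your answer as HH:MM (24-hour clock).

1 September 2023 is a Friday, so the first Sunday is September 3 and the fourth is September 24.
1 March 2024 is a Friday, so Sundays fall on 3, 10, 17, 24, 31; the last is March 31.
March 25, 2024 falls between 24 September 2023 and 31 March 2024, so daylight saving is in effect and Wyneph Coast is at UTC+05:00.
02:45 local − 5h = 21:45 UTC (rolling into the previous day, 24 March 2024).

21:45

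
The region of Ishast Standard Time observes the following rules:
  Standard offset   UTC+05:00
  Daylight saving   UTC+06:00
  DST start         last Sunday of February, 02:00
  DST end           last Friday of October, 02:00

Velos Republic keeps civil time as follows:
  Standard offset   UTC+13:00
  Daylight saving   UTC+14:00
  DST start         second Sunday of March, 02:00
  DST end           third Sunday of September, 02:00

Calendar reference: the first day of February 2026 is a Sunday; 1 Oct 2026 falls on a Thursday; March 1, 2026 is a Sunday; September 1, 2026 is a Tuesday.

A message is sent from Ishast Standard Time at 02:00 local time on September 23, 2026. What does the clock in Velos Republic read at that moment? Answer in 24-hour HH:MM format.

09:00

1 February 2026 is a Sunday, so Sundays fall on 1, 8, 15, 22; the last is February 22.
1 October 2026 is a Thursday, so Fridays fall on 2, 9, 16, 23, 30; the last is October 30.
September 23, 2026 falls between 22 February and 30 October, so daylight saving is in effect and Ishast Standard Time is at UTC+06:00.
02:00 Ishast Standard Time − 6h = 20:00 UTC (rolling into the previous day, 22 September 2026).
1 March 2026 is a Sunday, so the first Sunday is March 1 and the second is March 8.
1 September 2026 is a Tuesday, so the first Sunday is September 6 and the third is September 20.
At the standard offset (UTC+13:00), 20:00 UTC + 13h = 09:00 Velos Republic standard time (rolling into the next day, 23 September 2026).
The standard-time date in Velos Republic, September 23, 2026, does not fall between 8 March and 20 September, so daylight saving is not in effect and Velos Republic is at UTC+13:00.
20:00 UTC + 13h = 09:00 Velos Republic (rolling into the next day, 23 September 2026).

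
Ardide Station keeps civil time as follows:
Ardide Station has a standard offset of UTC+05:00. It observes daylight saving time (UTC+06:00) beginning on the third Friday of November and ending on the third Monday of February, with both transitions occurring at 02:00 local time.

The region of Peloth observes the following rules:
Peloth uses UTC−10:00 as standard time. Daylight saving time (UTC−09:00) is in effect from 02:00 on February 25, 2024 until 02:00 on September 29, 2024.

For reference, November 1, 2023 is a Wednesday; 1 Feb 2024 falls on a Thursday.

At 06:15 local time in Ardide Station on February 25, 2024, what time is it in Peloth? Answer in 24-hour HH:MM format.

15:15

1 November 2023 is a Wednesday, so the first Friday is November 3 and the third is November 17.
1 February 2024 is a Thursday, so the first Monday is February 5 and the third is February 19.
February 25, 2024 does not fall between 17 November 2023 and 19 February 2024, so daylight saving is not in effect and Ardide Station is at UTC+05:00.
06:15 Ardide Station − 5h = 01:15 UTC.
At the standard offset (UTC−10:00), 01:15 UTC − 10h = 15:15 Peloth standard time (rolling into the previous day, 24 February 2024).
The standard-time date in Peloth, February 24, 2024, does not fall between 25 February and 29 September, so daylight saving is not in effect and Peloth is at UTC−10:00.
01:15 UTC − 10h = 15:15 Peloth (rolling into the previous day, 24 February 2024).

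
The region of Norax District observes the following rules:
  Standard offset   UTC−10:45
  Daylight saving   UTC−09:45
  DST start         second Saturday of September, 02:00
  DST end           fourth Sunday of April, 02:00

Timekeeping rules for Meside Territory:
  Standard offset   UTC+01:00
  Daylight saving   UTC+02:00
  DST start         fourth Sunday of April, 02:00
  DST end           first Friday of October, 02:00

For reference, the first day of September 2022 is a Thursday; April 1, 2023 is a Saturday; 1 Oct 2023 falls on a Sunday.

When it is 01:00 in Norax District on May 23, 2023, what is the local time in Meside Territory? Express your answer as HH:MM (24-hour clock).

13:45

1 September 2022 is a Thursday, so the first Saturday is September 3 and the second is September 10.
1 April 2023 is a Saturday, so the first Sunday is April 2 and the fourth is April 23.
Daylight saving runs 10 September 2022 – 23 April 2023; May 23, 2023 is outside that window, so Norax District is on standard time at UTC−10:45.
01:00 Norax District + 10h45m = 11:45 UTC.
1 April 2023 is a Saturday, so the first Sunday is April 2 and the fourth is April 23.
1 October 2023 is a Sunday, so the first Friday is October 6.
At the standard offset (UTC+01:00), 11:45 UTC + 1h = 12:45 Meside Territory standard time.
The standard-time date in Meside Territory, May 23, 2023, falls between 23 April and 6 October, so daylight saving is in effect and Meside Territory is at UTC+02:00.
11:45 UTC + 2h = 13:45 Meside Territory.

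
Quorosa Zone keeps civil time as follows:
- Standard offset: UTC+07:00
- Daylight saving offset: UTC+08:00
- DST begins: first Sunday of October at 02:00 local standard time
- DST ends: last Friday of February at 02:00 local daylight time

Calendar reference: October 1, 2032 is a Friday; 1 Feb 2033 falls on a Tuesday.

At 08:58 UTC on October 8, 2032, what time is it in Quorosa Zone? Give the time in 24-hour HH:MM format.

16:58

1 October 2032 is a Friday, so the first Sunday is October 3.
1 February 2033 is a Tuesday, so Fridays fall on 4, 11, 18, 25; the last is February 25.
At the standard offset (UTC+07:00), 08:58 UTC + 7h = 15:58 Quorosa Zone standard time.
Daylight saving runs 3 October 2032 – 25 February 2033; the standard-time date in Quorosa Zone, October 8, 2032, is inside that window, so Quorosa Zone is at UTC+08:00.
08:58 UTC + 8h = 16:58 local.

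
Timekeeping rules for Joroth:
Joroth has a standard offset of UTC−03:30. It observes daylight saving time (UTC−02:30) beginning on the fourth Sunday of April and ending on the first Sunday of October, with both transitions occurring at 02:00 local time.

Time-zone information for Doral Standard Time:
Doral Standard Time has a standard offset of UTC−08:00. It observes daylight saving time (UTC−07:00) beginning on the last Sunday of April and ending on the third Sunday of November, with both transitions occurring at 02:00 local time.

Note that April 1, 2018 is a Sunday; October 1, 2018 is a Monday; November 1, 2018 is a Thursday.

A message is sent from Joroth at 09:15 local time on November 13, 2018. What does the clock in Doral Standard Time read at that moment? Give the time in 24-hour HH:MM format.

1 April 2018 is a Sunday, so the first Sunday is April 1 and the fourth is April 22.
1 October 2018 is a Monday, so the first Sunday is October 7.
Daylight saving runs 22 April – 7 October; November 13, 2018 is outside that window, so Joroth is on standard time at UTC−03:30.
09:15 Joroth + 3h30m = 12:45 UTC.
1 April 2018 is a Sunday, so Sundays fall on 1, 8, 15, 22, 29; the last is April 29.
1 November 2018 is a Thursday, so the first Sunday is November 4 and the third is November 18.
At the standard offset (UTC−08:00), 12:45 UTC − 8h = 04:45 Doral Standard Time standard time.
The standard-time date in Doral Standard Time, November 13, 2018, falls between 29 April and 18 November, so daylight saving is in effect and Doral Standard Time is at UTC−07:00.
12:45 UTC − 7h = 05:45 Doral Standard Time.

05:45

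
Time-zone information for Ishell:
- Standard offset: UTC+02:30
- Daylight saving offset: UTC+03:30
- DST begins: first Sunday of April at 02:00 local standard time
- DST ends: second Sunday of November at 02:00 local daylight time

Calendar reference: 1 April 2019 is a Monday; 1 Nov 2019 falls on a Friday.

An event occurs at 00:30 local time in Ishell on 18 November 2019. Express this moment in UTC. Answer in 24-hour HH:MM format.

22:00

1 April 2019 is a Monday, so the first Sunday is April 7.
1 November 2019 is a Friday, so the first Sunday is November 3 and the second is November 10.
18 November 2019 is outside the daylight-saving period (7 April – 10 November), so Ishell is on standard time, UTC+02:30.
00:30 local − 2h30m = 22:00 UTC (rolling into the previous day, 17 November 2019).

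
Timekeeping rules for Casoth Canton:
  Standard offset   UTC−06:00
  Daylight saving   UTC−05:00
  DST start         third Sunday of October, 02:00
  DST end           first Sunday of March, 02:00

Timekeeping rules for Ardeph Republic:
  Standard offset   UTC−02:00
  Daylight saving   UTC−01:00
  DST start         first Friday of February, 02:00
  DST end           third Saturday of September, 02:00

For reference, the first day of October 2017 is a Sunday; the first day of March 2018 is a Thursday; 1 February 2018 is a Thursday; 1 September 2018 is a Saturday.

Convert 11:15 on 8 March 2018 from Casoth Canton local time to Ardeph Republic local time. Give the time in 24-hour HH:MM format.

1 October 2017 is a Sunday, so the first Sunday is October 1 and the third is October 15.
1 March 2018 is a Thursday, so the first Sunday is March 4.
Daylight saving runs 15 October 2017 – 4 March 2018; 8 March 2018 is outside that window, so Casoth Canton is on standard time at UTC−06:00.
11:15 Casoth Canton + 6h = 17:15 UTC.
1 February 2018 is a Thursday, so the first Friday is February 2.
1 September 2018 is a Saturday, so the first Saturday is September 1 and the third is September 15.
At the standard offset (UTC−02:00), 17:15 UTC − 2h = 15:15 Ardeph Republic standard time.
Daylight saving runs 2 February – 15 September; the standard-time date in Ardeph Republic, 8 March 2018, is inside that window, so Ardeph Republic is at UTC−01:00.
17:15 UTC − 1h = 16:15 Ardeph Republic.

16:15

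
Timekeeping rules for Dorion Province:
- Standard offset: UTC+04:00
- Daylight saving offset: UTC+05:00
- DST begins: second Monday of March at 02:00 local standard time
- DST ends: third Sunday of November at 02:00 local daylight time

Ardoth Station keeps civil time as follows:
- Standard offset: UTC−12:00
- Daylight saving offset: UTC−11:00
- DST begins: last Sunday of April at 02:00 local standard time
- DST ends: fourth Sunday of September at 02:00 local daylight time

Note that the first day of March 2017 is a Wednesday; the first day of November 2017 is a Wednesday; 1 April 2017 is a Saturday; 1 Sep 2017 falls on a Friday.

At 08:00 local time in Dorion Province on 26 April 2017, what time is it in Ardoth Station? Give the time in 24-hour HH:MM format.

15:00

1 March 2017 is a Wednesday, so the first Monday is March 6 and the second is March 13.
1 November 2017 is a Wednesday, so the first Sunday is November 5 and the third is November 19.
Daylight saving runs 13 March – 19 November; 26 April 2017 is inside that window, so Dorion Province is at UTC+05:00.
08:00 Dorion Province − 5h = 03:00 UTC.
1 April 2017 is a Saturday, so Sundays fall on 2, 9, 16, 23, 30; the last is April 30.
1 September 2017 is a Friday, so the first Sunday is September 3 and the fourth is September 24.
At the standard offset (UTC−12:00), 03:00 UTC − 12h = 15:00 Ardoth Station standard time (rolling into the previous day, 25 April 2017).
The standard-time date in Ardoth Station, 25 April 2017, does not fall between 30 April and 24 September, so daylight saving is not in effect and Ardoth Station is at UTC−12:00.
03:00 UTC − 12h = 15:00 Ardoth Station (rolling into the previous day, 25 April 2017).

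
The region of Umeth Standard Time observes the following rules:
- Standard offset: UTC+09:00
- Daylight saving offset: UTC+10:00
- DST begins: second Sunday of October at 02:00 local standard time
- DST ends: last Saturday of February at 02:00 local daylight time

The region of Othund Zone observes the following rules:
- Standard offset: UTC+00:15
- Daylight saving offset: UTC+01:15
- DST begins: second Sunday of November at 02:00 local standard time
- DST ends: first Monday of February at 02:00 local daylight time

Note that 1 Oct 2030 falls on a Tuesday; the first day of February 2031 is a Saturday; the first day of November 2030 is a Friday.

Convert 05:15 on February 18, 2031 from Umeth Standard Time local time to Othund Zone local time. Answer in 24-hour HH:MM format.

1 October 2030 is a Tuesday, so the first Sunday is October 6 and the second is October 13.
1 February 2031 is a Saturday, so Saturdays fall on 1, 8, 15, 22; the last is February 22.
Daylight saving runs 13 October 2030 – 22 February 2031; February 18, 2031 is inside that window, so Umeth Standard Time is at UTC+10:00.
05:15 Umeth Standard Time − 10h = 19:15 UTC (rolling into the previous day, 17 February 2031).
1 November 2030 is a Friday, so the first Sunday is November 3 and the second is November 10.
1 February 2031 is a Saturday, so the first Monday is February 3.
At the standard offset (UTC+00:15), 19:15 UTC + 0h15m = 19:30 Othund Zone standard time.
The standard-time date in Othund Zone, February 17, 2031, is outside the daylight-saving period (10 November 2030 – 3 February 2031), so Othund Zone is on standard time, UTC+00:15.
19:15 UTC + 0h15m = 19:30 Othund Zone.

19:30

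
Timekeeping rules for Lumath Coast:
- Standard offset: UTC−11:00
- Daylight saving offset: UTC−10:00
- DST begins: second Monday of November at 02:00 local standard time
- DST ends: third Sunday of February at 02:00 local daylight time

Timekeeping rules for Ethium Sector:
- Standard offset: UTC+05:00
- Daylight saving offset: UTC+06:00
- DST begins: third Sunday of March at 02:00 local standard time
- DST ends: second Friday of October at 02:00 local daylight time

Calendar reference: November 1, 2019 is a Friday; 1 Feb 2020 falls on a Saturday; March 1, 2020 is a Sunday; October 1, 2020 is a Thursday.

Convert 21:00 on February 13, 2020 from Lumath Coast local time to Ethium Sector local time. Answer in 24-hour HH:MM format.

1 November 2019 is a Friday, so the first Monday is November 4 and the second is November 11.
1 February 2020 is a Saturday, so the first Sunday is February 2 and the third is February 16.
Daylight saving runs 11 November 2019 – 16 February 2020; February 13, 2020 is inside that window, so Lumath Coast is at UTC−10:00.
21:00 Lumath Coast + 10h = 07:00 UTC (rolling into the next day, 14 February 2020).
1 March 2020 is a Sunday, so the first Sunday is March 1 and the third is March 15.
1 October 2020 is a Thursday, so the first Friday is October 2 and the second is October 9.
At the standard offset (UTC+05:00), 07:00 UTC + 5h = 12:00 Ethium Sector standard time.
Daylight saving runs 15 March – 9 October; the standard-time date in Ethium Sector, February 14, 2020, is outside that window, so Ethium Sector is on standard time at UTC+05:00.
07:00 UTC + 5h = 12:00 Ethium Sector.

12:00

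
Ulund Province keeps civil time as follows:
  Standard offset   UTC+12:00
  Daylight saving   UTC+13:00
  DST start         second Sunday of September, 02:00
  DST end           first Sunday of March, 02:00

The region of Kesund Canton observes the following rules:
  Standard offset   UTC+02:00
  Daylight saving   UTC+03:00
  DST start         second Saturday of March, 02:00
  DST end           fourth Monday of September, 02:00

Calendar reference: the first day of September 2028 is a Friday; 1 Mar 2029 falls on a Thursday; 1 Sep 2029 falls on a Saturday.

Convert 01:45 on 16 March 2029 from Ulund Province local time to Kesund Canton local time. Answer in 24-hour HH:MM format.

16:45

1 September 2028 is a Friday, so the first Sunday is September 3 and the second is September 10.
1 March 2029 is a Thursday, so the first Sunday is March 4.
16 March 2029 does not fall between 10 September 2028 and 4 March 2029, so daylight saving is not in effect and Ulund Province is at UTC+12:00.
01:45 Ulund Province − 12h = 13:45 UTC (rolling into the previous day, 15 March 2029).
1 March 2029 is a Thursday, so the first Saturday is March 3 and the second is March 10.
1 September 2029 is a Saturday, so the first Monday is September 3 and the fourth is September 24.
At the standard offset (UTC+02:00), 13:45 UTC + 2h = 15:45 Kesund Canton standard time.
The standard-time date in Kesund Canton, 15 March 2029, falls between 10 March and 24 September, so daylight saving is in effect and Kesund Canton is at UTC+03:00.
13:45 UTC + 3h = 16:45 Kesund Canton.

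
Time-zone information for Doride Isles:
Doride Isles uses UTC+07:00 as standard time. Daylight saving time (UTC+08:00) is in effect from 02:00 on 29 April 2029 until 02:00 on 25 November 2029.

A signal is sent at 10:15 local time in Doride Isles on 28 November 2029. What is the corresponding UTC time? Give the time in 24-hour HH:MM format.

28 November 2029 does not fall between 29 April and 25 November, so daylight saving is not in effect and Doride Isles is at UTC+07:00.
10:15 local − 7h = 03:15 UTC.

03:15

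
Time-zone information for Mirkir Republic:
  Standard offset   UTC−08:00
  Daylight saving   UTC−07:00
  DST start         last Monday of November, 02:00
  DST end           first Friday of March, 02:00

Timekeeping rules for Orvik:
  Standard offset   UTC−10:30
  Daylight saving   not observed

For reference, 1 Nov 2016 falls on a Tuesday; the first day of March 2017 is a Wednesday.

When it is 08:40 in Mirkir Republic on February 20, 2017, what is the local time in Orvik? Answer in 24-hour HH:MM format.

05:10

1 November 2016 is a Tuesday, so Mondays fall on 7, 14, 21, 28; the last is November 28.
1 March 2017 is a Wednesday, so the first Friday is March 3.
Daylight saving runs 28 November 2016 – 3 March 2017; February 20, 2017 is inside that window, so Mirkir Republic is at UTC−07:00.
08:40 Mirkir Republic + 7h = 15:40 UTC.
Orvik stays on UTC−10:30 all year.
15:40 UTC − 10h30m = 05:10 Orvik.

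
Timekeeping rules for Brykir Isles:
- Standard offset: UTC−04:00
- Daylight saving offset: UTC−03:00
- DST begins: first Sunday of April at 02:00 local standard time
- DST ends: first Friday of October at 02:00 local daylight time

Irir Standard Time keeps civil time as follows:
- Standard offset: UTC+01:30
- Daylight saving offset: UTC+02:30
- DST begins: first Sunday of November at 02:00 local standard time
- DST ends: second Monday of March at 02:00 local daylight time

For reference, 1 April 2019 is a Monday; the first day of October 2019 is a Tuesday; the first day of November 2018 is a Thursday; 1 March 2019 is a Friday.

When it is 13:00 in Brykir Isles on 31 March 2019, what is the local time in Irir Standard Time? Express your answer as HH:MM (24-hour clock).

18:30

1 April 2019 is a Monday, so the first Sunday is April 7.
1 October 2019 is a Tuesday, so the first Friday is October 4.
31 March 2019 is outside the daylight-saving period (7 April – 4 October), so Brykir Isles is on standard time, UTC−04:00.
13:00 Brykir Isles + 4h = 17:00 UTC.
1 November 2018 is a Thursday, so the first Sunday is November 4.
1 March 2019 is a Friday, so the first Monday is March 4 and the second is March 11.
At the standard offset (UTC+01:30), 17:00 UTC + 1h30m = 18:30 Irir Standard Time standard time.
The standard-time date in Irir Standard Time, 31 March 2019, is outside the daylight-saving period (4 November 2018 – 11 March 2019), so Irir Standard Time is on standard time, UTC+01:30.
17:00 UTC + 1h30m = 18:30 Irir Standard Time.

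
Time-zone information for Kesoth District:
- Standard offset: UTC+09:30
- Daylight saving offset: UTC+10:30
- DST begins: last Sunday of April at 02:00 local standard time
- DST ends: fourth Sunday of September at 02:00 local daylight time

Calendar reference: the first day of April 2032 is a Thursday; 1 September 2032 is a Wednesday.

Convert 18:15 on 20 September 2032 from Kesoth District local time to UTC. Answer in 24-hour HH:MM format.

07:45

1 April 2032 is a Thursday, so Sundays fall on 4, 11, 18, 25; the last is April 25.
1 September 2032 is a Wednesday, so the first Sunday is September 5 and the fourth is September 26.
20 September 2032 falls between 25 April and 26 September, so daylight saving is in effect and Kesoth District is at UTC+10:30.
18:15 local − 10h30m = 07:45 UTC.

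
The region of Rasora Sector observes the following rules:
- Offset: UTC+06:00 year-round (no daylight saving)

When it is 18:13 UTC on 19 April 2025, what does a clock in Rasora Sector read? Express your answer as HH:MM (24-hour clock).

00:13

Rasora Sector stays on UTC+06:00 all year.
18:13 UTC + 6h = 00:13 local (rolling into the next day, 20 April 2025).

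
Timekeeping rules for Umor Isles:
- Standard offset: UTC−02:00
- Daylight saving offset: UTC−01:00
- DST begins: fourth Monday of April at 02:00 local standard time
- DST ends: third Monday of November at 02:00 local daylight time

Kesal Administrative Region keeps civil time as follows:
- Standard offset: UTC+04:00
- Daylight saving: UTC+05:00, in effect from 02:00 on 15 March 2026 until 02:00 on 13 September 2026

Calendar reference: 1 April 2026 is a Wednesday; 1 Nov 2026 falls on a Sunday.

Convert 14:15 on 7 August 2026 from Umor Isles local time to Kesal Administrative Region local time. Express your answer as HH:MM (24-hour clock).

20:15

1 April 2026 is a Wednesday, so the first Monday is April 6 and the fourth is April 27.
1 November 2026 is a Sunday, so the first Monday is November 2 and the third is November 16.
7 August 2026 lies within the daylight-saving period (27 April – 16 November), so Umor Isles is on daylight time, UTC−01:00.
14:15 Umor Isles + 1h = 15:15 UTC.
At the standard offset (UTC+04:00), 15:15 UTC + 4h = 19:15 Kesal Administrative Region standard time.
The standard-time date in Kesal Administrative Region, 7 August 2026, falls between 15 March and 13 September, so daylight saving is in effect and Kesal Administrative Region is at UTC+05:00.
15:15 UTC + 5h = 20:15 Kesal Administrative Region.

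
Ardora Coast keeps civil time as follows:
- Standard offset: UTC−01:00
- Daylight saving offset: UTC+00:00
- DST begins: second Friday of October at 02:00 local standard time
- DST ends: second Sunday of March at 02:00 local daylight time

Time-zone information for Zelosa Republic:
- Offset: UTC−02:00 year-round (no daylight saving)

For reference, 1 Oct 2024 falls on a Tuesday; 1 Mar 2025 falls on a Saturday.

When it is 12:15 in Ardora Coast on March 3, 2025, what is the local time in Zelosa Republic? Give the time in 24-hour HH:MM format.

10:15

1 October 2024 is a Tuesday, so the first Friday is October 4 and the second is October 11.
1 March 2025 is a Saturday, so the first Sunday is March 2 and the second is March 9.
March 3, 2025 falls between 11 October 2024 and 9 March 2025, so daylight saving is in effect and Ardora Coast is at UTC+00:00.
12:15 Ardora Coast − 0h = 12:15 UTC.
Zelosa Republic stays on UTC−02:00 all year.
12:15 UTC − 2h = 10:15 Zelosa Republic.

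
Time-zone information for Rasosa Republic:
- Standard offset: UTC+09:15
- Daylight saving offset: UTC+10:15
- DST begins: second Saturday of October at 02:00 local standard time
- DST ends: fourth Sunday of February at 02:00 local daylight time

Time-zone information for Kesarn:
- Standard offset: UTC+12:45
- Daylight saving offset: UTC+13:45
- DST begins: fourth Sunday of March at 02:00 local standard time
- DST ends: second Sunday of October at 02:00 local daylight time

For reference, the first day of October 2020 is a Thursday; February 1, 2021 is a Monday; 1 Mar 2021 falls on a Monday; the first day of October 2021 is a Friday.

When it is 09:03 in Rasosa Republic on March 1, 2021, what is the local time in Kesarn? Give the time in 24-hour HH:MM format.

1 October 2020 is a Thursday, so the first Saturday is October 3 and the second is October 10.
1 February 2021 is a Monday, so the first Sunday is February 7 and the fourth is February 28.
March 1, 2021 is outside the daylight-saving period (10 October 2020 – 28 February 2021), so Rasosa Republic is on standard time, UTC+09:15.
09:03 Rasosa Republic − 9h15m = 23:48 UTC (rolling into the previous day, 28 February 2021).
1 March 2021 is a Monday, so the first Sunday is March 7 and the fourth is March 28.
1 October 2021 is a Friday, so the first Sunday is October 3 and the second is October 10.
At the standard offset (UTC+12:45), 23:48 UTC + 12h45m = 12:33 Kesarn standard time (rolling into the next day, 1 March 2021).
Daylight saving runs 28 March – 10 October; the standard-time date in Kesarn, March 1, 2021, is outside that window, so Kesarn is on standard time at UTC+12:45.
23:48 UTC + 12h45m = 12:33 Kesarn (rolling into the next day, 1 March 2021).

12:33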